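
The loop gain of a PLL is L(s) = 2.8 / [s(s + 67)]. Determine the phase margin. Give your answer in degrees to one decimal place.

90.0°

Gain crossover: |L(jω)| = 1 at ω ≈ 0.0418 rad s⁻¹.
∠L(j0.0418) = −90° − arctan(0.0418/67) ≈ -90.04°
PM = 180° + (-90.04°) = 89.96°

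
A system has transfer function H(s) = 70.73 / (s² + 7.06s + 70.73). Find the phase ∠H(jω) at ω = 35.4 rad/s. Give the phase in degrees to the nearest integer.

-168°

∠[(j35.4)² + 7.06(j35.4) + 70.73] = ∠[-1182.4 + j249.92] = 168.07°
∠H(j35.4) = −168.07° = -168.07°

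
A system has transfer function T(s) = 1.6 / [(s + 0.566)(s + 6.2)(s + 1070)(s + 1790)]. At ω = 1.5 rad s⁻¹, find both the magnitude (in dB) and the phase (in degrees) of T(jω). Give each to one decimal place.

|j1.5 + 0.566| = √(1.5² + 0.566²) = 1.603
|j1.5 + 6.2| = √(1.5² + 6.2²) = 6.379
|j1.5 + 1070| = √(1.5² + 1070²) = 1070
|j1.5 + 1790| = √(1.5² + 1790²) = 1790
|T(j1.5)| = 1.6 / (1.603 × 6.379 × 1070 × 1790) = 8.1685e-08
20 log₁₀(8.1685e-08) = -141.76 dB
∠(j1.5 + 0.566) = arctan(1.5/0.566) = 69.33°
∠(j1.5 + 6.2) = arctan(1.5/6.2) = 13.60°
∠(j1.5 + 1070) = arctan(1.5/1070) = 0.08°
∠(j1.5 + 1790) = arctan(1.5/1790) = 0.05°
∠T(j1.5) = − (69.33° + 13.60° + 0.08° + 0.05°) = -83.06°

|T| = -141.8 dB, ∠T = -83.1°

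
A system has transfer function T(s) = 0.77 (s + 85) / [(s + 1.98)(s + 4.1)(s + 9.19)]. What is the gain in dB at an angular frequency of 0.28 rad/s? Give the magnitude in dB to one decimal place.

|j0.28 + 85| = √(0.28² + 85²) = 85
|j0.28 + 1.98| = √(0.28² + 1.98²) = 2
|j0.28 + 4.1| = √(0.28² + 4.1²) = 4.11
|j0.28 + 9.19| = √(0.28² + 9.19²) = 9.194
|T(j0.28)| = 0.77 × 85 / (2 × 4.11 × 9.194) = 0.86624
20 log₁₀(0.86624) = -1.25 dB

-1.2 dB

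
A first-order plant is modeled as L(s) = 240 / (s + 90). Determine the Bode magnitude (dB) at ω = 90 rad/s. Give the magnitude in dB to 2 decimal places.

|j90 + 90| = √(90² + 90²) = 127.3
|L(j90)| = 240 / 127.3 = 1.8856
20 log₁₀(1.8856) = 5.509 dB

5.51 dB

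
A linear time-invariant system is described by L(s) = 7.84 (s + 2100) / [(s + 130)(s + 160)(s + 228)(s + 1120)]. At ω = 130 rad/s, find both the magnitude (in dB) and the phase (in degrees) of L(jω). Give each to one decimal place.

|j130 + 2100| = √(130² + 2100²) = 2104
|j130 + 130| = √(130² + 130²) = 183.8
|j130 + 160| = √(130² + 160²) = 206.2
|j130 + 228| = √(130² + 228²) = 262.5
|j130 + 1120| = √(130² + 1120²) = 1128
|L(j130)| = 7.84 × 2104 / (183.8 × 206.2 × 262.5 × 1128) = 1.4707e-06
20 log₁₀(1.4707e-06) = -116.65 dB
∠(j130 + 2100) = arctan(130/2100) = 3.54°
∠(j130 + 130) = arctan(130/130) = 45.00°
∠(j130 + 160) = arctan(130/160) = 39.09°
∠(j130 + 228) = arctan(130/228) = 29.69°
∠(j130 + 1120) = arctan(130/1120) = 6.62°
∠L(j130) = 3.54° − (45.00° + 39.09° + 29.69° + 6.62°) = -116.86°

|L| = -116.6 dB, ∠L = -116.9°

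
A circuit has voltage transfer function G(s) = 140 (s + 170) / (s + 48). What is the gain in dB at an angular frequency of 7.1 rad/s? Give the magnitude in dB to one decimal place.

53.8 dB

|j7.1 + 170| = √(7.1² + 170²) = 170.1
|j7.1 + 48| = √(7.1² + 48²) = 48.52
|G(j7.1)| = 140 × 170.1 / 48.52 = 490.92
20 log₁₀(490.92) = 53.82 dB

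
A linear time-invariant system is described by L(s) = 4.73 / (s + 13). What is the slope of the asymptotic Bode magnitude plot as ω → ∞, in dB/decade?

With 0 zeros and 1 pole, the high-frequency asymptotic slope is 20 × (0 − 1) = -20 dB/decade.

-20 dB/decade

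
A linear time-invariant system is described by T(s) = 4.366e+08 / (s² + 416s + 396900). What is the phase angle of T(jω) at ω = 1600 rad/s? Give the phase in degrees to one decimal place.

∠[(j1600)² + 416(j1600) + 396900] = ∠[-2.1631e+06 + j6.656e+05] = 162.90°
∠T(j1600) = −162.90° = -162.90°

-162.9°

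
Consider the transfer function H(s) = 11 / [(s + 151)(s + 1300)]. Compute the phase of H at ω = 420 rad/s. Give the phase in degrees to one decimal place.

∠(j420 + 151) = arctan(420/151) = 70.23°
∠(j420 + 1300) = arctan(420/1300) = 17.90°
∠H(j420) = − (70.23° + 17.90°) = -88.13°

-88.1 deg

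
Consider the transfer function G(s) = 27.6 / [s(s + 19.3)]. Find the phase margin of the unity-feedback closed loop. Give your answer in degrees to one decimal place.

85.8°

Gain crossover: |G(jω)| = 1 at ω ≈ 1.43 rad/s.
∠G(j1.43) = −90° − arctan(1.43/19.3) ≈ -94.23°
PM = 180° + (-94.23°) = 85.77°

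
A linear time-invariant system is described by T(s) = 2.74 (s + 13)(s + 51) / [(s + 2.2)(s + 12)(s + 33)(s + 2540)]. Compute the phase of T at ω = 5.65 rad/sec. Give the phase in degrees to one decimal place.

-74.0°

∠(j5.65 + 13) = arctan(5.65/13) = 23.49°
∠(j5.65 + 51) = arctan(5.65/51) = 6.32°
∠(j5.65 + 2.2) = arctan(5.65/2.2) = 68.73°
∠(j5.65 + 12) = arctan(5.65/12) = 25.21°
∠(j5.65 + 33) = arctan(5.65/33) = 9.72°
∠(j5.65 + 2540) = arctan(5.65/2540) = 0.13°
∠T(j5.65) = 23.49° + 6.32° − (68.73° + 25.21° + 9.72° + 0.13°) = -73.97°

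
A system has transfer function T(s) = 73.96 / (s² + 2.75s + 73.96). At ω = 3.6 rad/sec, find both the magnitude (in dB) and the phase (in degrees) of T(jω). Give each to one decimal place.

|(j3.6)² + 2.75(j3.6) + 73.96| = |61 + j9.9| = 61.8
|T(j3.6)| = 73.96 / 61.8 = 1.1968
20 log₁₀(1.1968) = 1.56 dB
∠[(j3.6)² + 2.75(j3.6) + 73.96] = ∠[61 + j9.9] = 9.22°
∠T(j3.6) = −9.22° = -9.22°

|T| = 1.6 dB, ∠T = -9.2°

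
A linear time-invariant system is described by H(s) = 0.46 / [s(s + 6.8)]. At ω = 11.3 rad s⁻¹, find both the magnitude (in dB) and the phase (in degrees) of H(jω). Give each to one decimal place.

|H| = -50.2 dB, ∠H = -149.0 deg

|j11.3 + 6.8| = √(11.3² + 6.8²) = 13.19
|j11.3| = 11.3
|H(j11.3)| = 0.46 / (13.19 × 11.3) = 0.0030867
20 log₁₀(0.0030867) = -50.21 dB
∠(j11.3 + 6.8) = arctan(11.3/6.8) = 58.96°
∠(j11.3) = 90.00°
∠H(j11.3) = − (58.96° + 90.00°) = -148.96°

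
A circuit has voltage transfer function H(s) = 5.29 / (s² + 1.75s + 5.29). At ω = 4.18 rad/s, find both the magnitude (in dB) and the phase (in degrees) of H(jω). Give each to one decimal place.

|H| = -8.6 dB, ∠H = -149.0°

|(j4.18)² + 1.75(j4.18) + 5.29| = |-12.182 + j7.315| = 14.21
|H(j4.18)| = 5.29 / 14.21 = 0.37228
20 log₁₀(0.37228) = -8.58 dB
∠[(j4.18)² + 1.75(j4.18) + 5.29] = ∠[-12.182 + j7.315] = 149.02°
∠H(j4.18) = −149.02° = -149.02°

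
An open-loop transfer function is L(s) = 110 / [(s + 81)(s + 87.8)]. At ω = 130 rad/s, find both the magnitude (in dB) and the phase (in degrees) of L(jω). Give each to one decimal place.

|L| = -46.8 dB, ∠L = -114.0°

|j130 + 81| = √(130² + 81²) = 153.2
|j130 + 87.8| = √(130² + 87.8²) = 156.9
|L(j130)| = 110 / (153.2 × 156.9) = 0.004578
20 log₁₀(0.004578) = -46.79 dB
∠(j130 + 81) = arctan(130/81) = 58.07°
∠(j130 + 87.8) = arctan(130/87.8) = 55.97°
∠L(j130) = − (58.07° + 55.97°) = -114.04°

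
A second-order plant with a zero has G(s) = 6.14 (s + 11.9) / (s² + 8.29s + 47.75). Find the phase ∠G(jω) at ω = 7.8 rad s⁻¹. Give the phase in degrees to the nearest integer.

∠(j7.8 + 11.9) = arctan(7.8/11.9) = 33.24°
∠[(j7.8)² + 8.29(j7.8) + 47.75] = ∠[-13.09 + j64.662] = 101.44°
∠G(j7.8) = 33.24° − 101.44° = -68.20°

-68°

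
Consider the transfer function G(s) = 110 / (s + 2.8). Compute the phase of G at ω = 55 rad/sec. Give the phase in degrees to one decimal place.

-87.1°

∠(j55 + 2.8) = arctan(55/2.8) = 87.09°
∠G(j55) = −87.09° = -87.09°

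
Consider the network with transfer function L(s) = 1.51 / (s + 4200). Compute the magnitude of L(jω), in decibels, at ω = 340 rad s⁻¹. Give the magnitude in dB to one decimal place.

|j340 + 4200| = √(340² + 4200²) = 4214
|L(j340)| = 1.51 / 4214 = 0.00035835
20 log₁₀(0.00035835) = -68.91 dB

-68.9 dB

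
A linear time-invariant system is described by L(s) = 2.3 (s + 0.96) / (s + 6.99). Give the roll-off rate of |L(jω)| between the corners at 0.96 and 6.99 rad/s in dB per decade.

20 dB/decade

In this band the factors already past their corner are: zero at 0.96; net slope = 20 dB/decade.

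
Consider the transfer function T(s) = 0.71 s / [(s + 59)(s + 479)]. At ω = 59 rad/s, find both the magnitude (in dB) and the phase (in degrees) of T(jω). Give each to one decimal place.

|T| = -59.7 dB, ∠T = 38.0°

|j59| = 59
|j59 + 59| = √(59² + 59²) = 83.44
|j59 + 479| = √(59² + 479²) = 482.6
|T(j59)| = 0.71 × 59 / (83.44 × 482.6) = 0.0010403
20 log₁₀(0.0010403) = -59.66 dB
∠(j59) = 90.00°
∠(j59 + 59) = arctan(59/59) = 45.00°
∠(j59 + 479) = arctan(59/479) = 7.02°
∠T(j59) = 90.00° − (45.00° + 7.02°) = 37.98°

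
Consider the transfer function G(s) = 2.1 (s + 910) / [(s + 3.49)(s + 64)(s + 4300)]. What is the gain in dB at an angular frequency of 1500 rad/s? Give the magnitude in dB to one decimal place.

-128.9 dB

|j1500 + 910| = √(1500² + 910²) = 1754
|j1500 + 3.49| = √(1500² + 3.49²) = 1500
|j1500 + 64| = √(1500² + 64²) = 1501
|j1500 + 4300| = √(1500² + 4300²) = 4554
|G(j1500)| = 2.1 × 1754 / (1500 × 1501 × 4554) = 3.5923e-07
20 log₁₀(3.5923e-07) = -128.89 dB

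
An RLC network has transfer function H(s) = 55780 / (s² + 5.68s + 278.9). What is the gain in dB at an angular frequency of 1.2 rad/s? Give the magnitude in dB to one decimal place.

|(j1.2)² + 5.68(j1.2) + 278.9| = |277.46 + j6.816| = 277.5
|H(j1.2)| = 55780 / 277.5 = 200.98
20 log₁₀(200.98) = 46.06 dB

46.1 dB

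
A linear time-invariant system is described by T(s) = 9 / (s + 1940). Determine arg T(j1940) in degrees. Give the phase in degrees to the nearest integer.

∠(j1940 + 1940) = arctan(1940/1940) = 45.00°
∠T(j1940) = −45.00° = -45.00°

-45°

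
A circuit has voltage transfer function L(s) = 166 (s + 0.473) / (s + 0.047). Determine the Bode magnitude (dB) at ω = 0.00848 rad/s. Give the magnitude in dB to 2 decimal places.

64.32 dB

|j0.00848 + 0.473| = √(0.00848² + 0.473²) = 0.4731
|j0.00848 + 0.047| = √(0.00848² + 0.047²) = 0.04776
|L(j0.00848)| = 166 × 0.4731 / 0.04776 = 1644.3
20 log₁₀(1644.3) = 64.320 dB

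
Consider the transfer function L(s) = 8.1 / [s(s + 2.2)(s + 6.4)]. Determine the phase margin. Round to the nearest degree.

71°

Gain crossover: |L(jω)| = 1 at ω ≈ 0.556 rad/sec.
∠L(j0.556) = −90° − arctan(0.556/2.2) − arctan(0.556/6.4) ≈ -109.14°
PM = 180° + (-109.14°) = 70.86°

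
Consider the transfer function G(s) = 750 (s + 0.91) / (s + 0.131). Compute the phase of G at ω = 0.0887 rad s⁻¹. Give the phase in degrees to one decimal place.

∠(j0.0887 + 0.91) = arctan(0.0887/0.91) = 5.57°
∠(j0.0887 + 0.131) = arctan(0.0887/0.131) = 34.10°
∠G(j0.0887) = 5.57° − 34.10° = -28.53°

-28.5°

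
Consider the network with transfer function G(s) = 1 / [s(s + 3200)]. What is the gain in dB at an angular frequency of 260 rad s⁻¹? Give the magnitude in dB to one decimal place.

-118.4 dB

|j260 + 3200| = √(260² + 3200²) = 3211
|j260| = 260
|G(j260)| = 1 / (3211 × 260) = 1.198e-06
20 log₁₀(1.198e-06) = -118.43 dB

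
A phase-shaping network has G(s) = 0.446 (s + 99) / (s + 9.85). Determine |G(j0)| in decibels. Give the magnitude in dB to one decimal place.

13.0 dB

G(0) = 0.446 × 99 / 9.85 = 4.4826
20 log₁₀(4.4826) = 13.03 dB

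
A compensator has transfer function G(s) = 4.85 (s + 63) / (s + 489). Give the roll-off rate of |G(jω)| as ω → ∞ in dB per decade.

0 dB/decade

With 1 zero and 1 pole, the high-frequency asymptotic slope is 20 × (1 − 1) = 0 dB/decade.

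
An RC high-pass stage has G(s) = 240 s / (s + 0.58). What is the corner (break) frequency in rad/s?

0.58 rad/s

The single real pole at s = −0.58 gives a corner at ω = 0.58 rad/s.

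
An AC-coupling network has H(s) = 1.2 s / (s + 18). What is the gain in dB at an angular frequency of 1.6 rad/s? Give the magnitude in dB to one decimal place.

-19.5 dB

|j1.6| = 1.6
|j1.6 + 18| = √(1.6² + 18²) = 18.07
|H(j1.6)| = 1.2 × 1.6 / 18.07 = 0.10625
20 log₁₀(0.10625) = -19.47 dB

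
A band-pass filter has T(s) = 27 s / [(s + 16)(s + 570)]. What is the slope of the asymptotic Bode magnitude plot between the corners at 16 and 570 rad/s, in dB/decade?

In this band the factors already past their corner are: 1 differentiator zero, pole at 16; net slope = 0 dB/decade.

0 dB/decade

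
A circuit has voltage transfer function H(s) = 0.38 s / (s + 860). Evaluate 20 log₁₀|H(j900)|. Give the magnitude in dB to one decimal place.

-11.2 dB

|j900| = 900
|j900 + 860| = √(900² + 860²) = 1245
|H(j900)| = 0.38 × 900 / 1245 = 0.27474
20 log₁₀(0.27474) = -11.22 dB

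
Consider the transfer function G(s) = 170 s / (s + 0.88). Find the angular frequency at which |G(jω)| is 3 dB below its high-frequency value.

For a single-pole high-pass, the −3 dB point is at the pole: ω = 0.88 rad/s.

0.88 rad/s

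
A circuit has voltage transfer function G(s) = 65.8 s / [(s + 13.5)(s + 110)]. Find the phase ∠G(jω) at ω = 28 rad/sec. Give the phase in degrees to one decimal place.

11.5°

∠(j28) = 90.00°
∠(j28 + 13.5) = arctan(28/13.5) = 64.26°
∠(j28 + 110) = arctan(28/110) = 14.28°
∠G(j28) = 90.00° − (64.26° + 14.28°) = 11.46°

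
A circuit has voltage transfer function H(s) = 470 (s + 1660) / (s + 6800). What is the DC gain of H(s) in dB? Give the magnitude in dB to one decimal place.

H(0) = 470 × 1660 / 6800 = 114.74
20 log₁₀(114.74) = 41.19 dB

41.2 dB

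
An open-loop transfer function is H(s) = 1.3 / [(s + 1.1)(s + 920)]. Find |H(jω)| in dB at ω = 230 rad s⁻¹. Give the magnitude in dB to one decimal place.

|j230 + 1.1| = √(230² + 1.1²) = 230
|j230 + 920| = √(230² + 920²) = 948.3
|H(j230)| = 1.3 / (230 × 948.3) = 5.9602e-06
20 log₁₀(5.9602e-06) = -104.49 dB

-104.5 dB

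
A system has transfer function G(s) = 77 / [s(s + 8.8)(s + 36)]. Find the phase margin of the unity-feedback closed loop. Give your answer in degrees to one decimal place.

Gain crossover: |G(jω)| = 1 at ω ≈ 0.243 rad/s.
∠G(j0.243) = −90° − arctan(0.243/8.8) − arctan(0.243/36) ≈ -91.97°
PM = 180° + (-91.97°) = 88.03°

88.0 deg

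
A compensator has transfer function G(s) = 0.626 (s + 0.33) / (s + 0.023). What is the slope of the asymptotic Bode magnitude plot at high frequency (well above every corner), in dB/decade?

0 dB/decade

With 1 zero and 1 pole, the high-frequency asymptotic slope is 20 × (1 − 1) = 0 dB/decade.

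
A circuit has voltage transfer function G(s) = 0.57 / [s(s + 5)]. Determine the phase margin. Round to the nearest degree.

89°

Gain crossover: |G(jω)| = 1 at ω ≈ 0.114 rad s⁻¹.
∠G(j0.114) = −90° − arctan(0.114/5) ≈ -91.31°
PM = 180° + (-91.31°) = 88.69°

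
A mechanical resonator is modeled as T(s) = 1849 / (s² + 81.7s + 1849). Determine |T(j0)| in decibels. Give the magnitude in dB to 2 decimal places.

T(0) = 1849 / 1849 = 1
20 log₁₀(1) = 0.000 dB

0.00 dB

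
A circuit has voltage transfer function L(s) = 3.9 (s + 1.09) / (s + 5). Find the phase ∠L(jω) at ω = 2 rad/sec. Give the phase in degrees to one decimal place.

∠(j2 + 1.09) = arctan(2/1.09) = 61.41°
∠(j2 + 5) = arctan(2/5) = 21.80°
∠L(j2) = 61.41° − 21.80° = 39.61°

39.6 deg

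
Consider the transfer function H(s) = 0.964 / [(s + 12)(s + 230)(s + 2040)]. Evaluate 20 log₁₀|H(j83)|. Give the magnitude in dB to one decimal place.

|j83 + 12| = √(83² + 12²) = 83.86
|j83 + 230| = √(83² + 230²) = 244.5
|j83 + 2040| = √(83² + 2040²) = 2042
|H(j83)| = 0.964 / (83.86 × 244.5 × 2042) = 2.3025e-08
20 log₁₀(2.3025e-08) = -152.76 dB

-152.8 dB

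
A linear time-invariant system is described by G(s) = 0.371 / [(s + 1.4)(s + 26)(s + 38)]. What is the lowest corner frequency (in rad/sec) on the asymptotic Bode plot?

1.4 rad/sec

Break frequencies occur at each pole and zero magnitude: 1.4 rad/sec, 26 rad/sec, 38 rad/sec.
The lowest is 1.4 rad/sec.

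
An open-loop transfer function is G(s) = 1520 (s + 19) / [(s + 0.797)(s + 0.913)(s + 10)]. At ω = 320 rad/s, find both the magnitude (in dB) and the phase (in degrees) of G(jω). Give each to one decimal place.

|G| = -36.6 dB, ∠G = -181.3°

|j320 + 19| = √(320² + 19²) = 320.6
|j320 + 0.797| = √(320² + 0.797²) = 320
|j320 + 0.913| = √(320² + 0.913²) = 320
|j320 + 10| = √(320² + 10²) = 320.2
|G(j320)| = 1520 × 320.6 / (320 × 320 × 320.2) = 0.014863
20 log₁₀(0.014863) = -36.56 dB
∠(j320 + 19) = arctan(320/19) = 86.60°
∠(j320 + 0.797) = arctan(320/0.797) = 89.86°
∠(j320 + 0.913) = arctan(320/0.913) = 89.84°
∠(j320 + 10) = arctan(320/10) = 88.21°
∠G(j320) = 86.60° − (89.86° + 89.84° + 88.21°) = -181.30°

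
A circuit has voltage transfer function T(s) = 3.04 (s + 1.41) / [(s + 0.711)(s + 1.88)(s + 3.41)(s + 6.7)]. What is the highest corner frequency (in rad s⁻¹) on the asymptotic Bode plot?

6.7 rad s⁻¹

Break frequencies occur at each pole and zero magnitude: 0.711 rad s⁻¹, 1.41 rad s⁻¹, 1.88 rad s⁻¹, 3.41 rad s⁻¹, 6.7 rad s⁻¹.
The highest is 6.7 rad s⁻¹.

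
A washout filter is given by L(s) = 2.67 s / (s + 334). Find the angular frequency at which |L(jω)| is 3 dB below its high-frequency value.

For a single-pole high-pass, the −3 dB point is at the pole: ω = 334 rad/s.

334 rad/s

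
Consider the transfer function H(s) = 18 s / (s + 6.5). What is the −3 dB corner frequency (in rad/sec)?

6.5 rad/sec

For a single-pole high-pass, the −3 dB point is at the pole: ω = 6.5 rad/sec.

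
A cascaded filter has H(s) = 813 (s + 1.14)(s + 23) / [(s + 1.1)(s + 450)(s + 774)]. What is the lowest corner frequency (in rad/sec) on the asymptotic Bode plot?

Break frequencies occur at each pole and zero magnitude: 1.1 rad/sec, 1.14 rad/sec, 23 rad/sec, 450 rad/sec, 774 rad/sec.
The lowest is 1.1 rad/sec.

1.1 rad/sec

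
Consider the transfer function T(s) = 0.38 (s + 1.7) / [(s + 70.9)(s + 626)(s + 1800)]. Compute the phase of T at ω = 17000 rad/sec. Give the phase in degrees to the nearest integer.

∠(j17000 + 1.7) = arctan(17000/1.7) = 89.99°
∠(j17000 + 70.9) = arctan(17000/70.9) = 89.76°
∠(j17000 + 626) = arctan(17000/626) = 87.89°
∠(j17000 + 1800) = arctan(17000/1800) = 83.96°
∠T(j17000) = 89.99° − (89.76° + 87.89° + 83.96°) = -171.61°

-172 deg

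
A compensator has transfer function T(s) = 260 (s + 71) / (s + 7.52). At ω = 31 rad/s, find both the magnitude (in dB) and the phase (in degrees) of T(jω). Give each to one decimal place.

|j31 + 71| = √(31² + 71²) = 77.47
|j31 + 7.52| = √(31² + 7.52²) = 31.9
|T(j31)| = 260 × 77.47 / 31.9 = 631.46
20 log₁₀(631.46) = 56.01 dB
∠(j31 + 71) = arctan(31/71) = 23.59°
∠(j31 + 7.52) = arctan(31/7.52) = 76.36°
∠T(j31) = 23.59° − 76.36° = -52.78°

|T| = 56.0 dB, ∠T = -52.8°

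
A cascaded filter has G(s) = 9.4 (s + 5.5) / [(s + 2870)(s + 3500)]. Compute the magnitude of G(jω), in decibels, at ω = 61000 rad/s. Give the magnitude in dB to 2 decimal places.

|j61000 + 5.5| = √(61000² + 5.5²) = 6.1e+04
|j61000 + 2870| = √(61000² + 2870²) = 6.107e+04
|j61000 + 3500| = √(61000² + 3500²) = 6.11e+04
|G(j61000)| = 9.4 × 6.1e+04 / (6.107e+04 × 6.11e+04) = 0.00015368
20 log₁₀(0.00015368) = -76.268 dB

-76.27 dB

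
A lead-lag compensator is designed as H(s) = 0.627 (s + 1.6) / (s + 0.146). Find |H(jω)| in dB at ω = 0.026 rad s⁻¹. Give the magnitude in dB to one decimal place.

|j0.026 + 1.6| = √(0.026² + 1.6²) = 1.6
|j0.026 + 0.146| = √(0.026² + 0.146²) = 0.1483
|H(j0.026)| = 0.627 × 1.6 / 0.1483 = 6.7657
20 log₁₀(6.7657) = 16.61 dB

16.6 dB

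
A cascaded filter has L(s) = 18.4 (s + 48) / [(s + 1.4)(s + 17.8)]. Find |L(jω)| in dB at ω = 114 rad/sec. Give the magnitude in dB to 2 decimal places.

-15.24 dB

|j114 + 48| = √(114² + 48²) = 123.7
|j114 + 1.4| = √(114² + 1.4²) = 114
|j114 + 17.8| = √(114² + 17.8²) = 115.4
|L(j114)| = 18.4 × 123.7 / (114 × 115.4) = 0.17302
20 log₁₀(0.17302) = -15.238 dB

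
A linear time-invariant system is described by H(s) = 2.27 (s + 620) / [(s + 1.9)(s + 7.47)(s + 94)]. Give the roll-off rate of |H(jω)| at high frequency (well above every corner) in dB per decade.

-40 dB/decade

With 1 zero and 3 poles, the high-frequency asymptotic slope is 20 × (1 − 3) = -40 dB/decade.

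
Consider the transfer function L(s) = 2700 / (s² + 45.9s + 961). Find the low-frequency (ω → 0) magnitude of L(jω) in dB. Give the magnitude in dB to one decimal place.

L(0) = 2700 / 961 = 2.8096
20 log₁₀(2.8096) = 8.97 dB

9.0 dB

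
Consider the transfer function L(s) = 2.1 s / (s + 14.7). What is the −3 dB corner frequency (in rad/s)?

For a single-pole high-pass, the −3 dB point is at the pole: ω = 14.7 rad/s.

14.7 rad/s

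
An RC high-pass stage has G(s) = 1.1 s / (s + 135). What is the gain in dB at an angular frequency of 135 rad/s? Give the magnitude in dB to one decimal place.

-2.2 dB

|j135| = 135
|j135 + 135| = √(135² + 135²) = 190.9
|G(j135)| = 1.1 × 135 / 190.9 = 0.77782
20 log₁₀(0.77782) = -2.18 dB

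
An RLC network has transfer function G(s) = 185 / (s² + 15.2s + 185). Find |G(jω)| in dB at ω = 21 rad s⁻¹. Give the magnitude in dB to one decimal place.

|(j21)² + 15.2(j21) + 185| = |-256 + j319.2| = 409.2
|G(j21)| = 185 / 409.2 = 0.45213
20 log₁₀(0.45213) = -6.89 dB

-6.9 dB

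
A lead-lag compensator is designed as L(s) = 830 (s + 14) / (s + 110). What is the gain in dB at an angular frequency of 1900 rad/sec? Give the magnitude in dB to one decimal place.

58.4 dB

|j1900 + 14| = √(1900² + 14²) = 1900
|j1900 + 110| = √(1900² + 110²) = 1903
|L(j1900)| = 830 × 1900 / 1903 = 828.63
20 log₁₀(828.63) = 58.37 dB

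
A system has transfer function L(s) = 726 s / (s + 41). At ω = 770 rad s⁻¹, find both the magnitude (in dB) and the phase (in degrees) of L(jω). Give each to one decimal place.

|j770| = 770
|j770 + 41| = √(770² + 41²) = 771.1
|L(j770)| = 726 × 770 / 771.1 = 724.97
20 log₁₀(724.97) = 57.21 dB
∠(j770) = 90.00°
∠(j770 + 41) = arctan(770/41) = 86.95°
∠L(j770) = 90.00° − 86.95° = 3.05°

|L| = 57.2 dB, ∠L = 3.0 deg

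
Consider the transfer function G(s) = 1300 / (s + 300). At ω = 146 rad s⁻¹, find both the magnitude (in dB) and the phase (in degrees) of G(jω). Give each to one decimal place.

|j146 + 300| = √(146² + 300²) = 333.6
|G(j146)| = 1300 / 333.6 = 3.8964
20 log₁₀(3.8964) = 11.81 dB
∠(j146 + 300) = arctan(146/300) = 25.95°
∠G(j146) = −25.95° = -25.95°

|G| = 11.8 dB, ∠G = -26.0°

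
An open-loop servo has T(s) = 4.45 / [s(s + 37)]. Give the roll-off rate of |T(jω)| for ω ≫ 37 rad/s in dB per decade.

With 0 zeros and 2 poles, the high-frequency asymptotic slope is 20 × (0 − 2) = -40 dB/decade.

-40 dB/decade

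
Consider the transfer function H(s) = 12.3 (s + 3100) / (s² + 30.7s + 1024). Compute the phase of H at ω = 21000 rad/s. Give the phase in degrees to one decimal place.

∠(j21000 + 3100) = arctan(21000/3100) = 81.60°
∠[(j21000)² + 30.7(j21000) + 1024] = ∠[-4.41e+08 + j6.447e+05] = 179.92°
∠H(j21000) = 81.60° − 179.92° = -98.31°

-98.3°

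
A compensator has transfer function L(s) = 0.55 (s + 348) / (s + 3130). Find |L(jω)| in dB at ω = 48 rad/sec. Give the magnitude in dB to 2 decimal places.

|j48 + 348| = √(48² + 348²) = 351.3
|j48 + 3130| = √(48² + 3130²) = 3130
|L(j48)| = 0.55 × 351.3 / 3130 = 0.061722
20 log₁₀(0.061722) = -24.191 dB

-24.19 dB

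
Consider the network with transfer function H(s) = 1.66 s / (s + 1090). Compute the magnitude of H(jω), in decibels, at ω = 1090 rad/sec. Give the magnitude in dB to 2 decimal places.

1.39 dB

|j1090| = 1090
|j1090 + 1090| = √(1090² + 1090²) = 1541
|H(j1090)| = 1.66 × 1090 / 1541 = 1.1738
20 log₁₀(1.1738) = 1.392 dB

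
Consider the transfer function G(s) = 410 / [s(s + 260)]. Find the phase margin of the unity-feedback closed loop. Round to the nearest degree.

Gain crossover: |G(jω)| = 1 at ω ≈ 1.58 rad/sec.
∠G(j1.58) = −90° − arctan(1.58/260) ≈ -90.35°
PM = 180° + (-90.35°) = 89.65°

90°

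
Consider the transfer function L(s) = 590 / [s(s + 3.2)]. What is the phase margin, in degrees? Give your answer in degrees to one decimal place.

Gain crossover: |L(jω)| = 1 at ω ≈ 24.2 rad s⁻¹.
∠L(j24.2) = −90° − arctan(24.2/3.2) ≈ -172.46°
PM = 180° + (-172.46°) = 7.54°

7.5°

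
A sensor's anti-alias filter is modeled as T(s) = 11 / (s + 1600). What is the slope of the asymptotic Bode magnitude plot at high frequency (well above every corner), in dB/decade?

With 0 zeros and 1 pole, the high-frequency asymptotic slope is 20 × (0 − 1) = -20 dB/decade.

-20 dB/decade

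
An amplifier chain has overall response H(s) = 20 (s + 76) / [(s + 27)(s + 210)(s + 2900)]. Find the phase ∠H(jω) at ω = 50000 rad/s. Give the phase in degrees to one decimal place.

-176.5°

∠(j50000 + 76) = arctan(50000/76) = 89.91°
∠(j50000 + 27) = arctan(50000/27) = 89.97°
∠(j50000 + 210) = arctan(50000/210) = 89.76°
∠(j50000 + 2900) = arctan(50000/2900) = 86.68°
∠H(j50000) = 89.91° − (89.97° + 89.76° + 86.68°) = -176.50°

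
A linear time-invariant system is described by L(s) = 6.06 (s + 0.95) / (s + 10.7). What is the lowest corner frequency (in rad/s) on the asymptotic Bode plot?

Break frequencies occur at each pole and zero magnitude: 0.95 rad/s, 10.7 rad/s.
The lowest is 0.95 rad/s.

0.95 rad/s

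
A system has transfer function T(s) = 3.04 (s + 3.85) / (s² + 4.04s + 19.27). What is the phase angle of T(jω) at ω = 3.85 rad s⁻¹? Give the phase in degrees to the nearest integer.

∠(j3.85 + 3.85) = arctan(3.85/3.85) = 45.00°
∠[(j3.85)² + 4.04(j3.85) + 19.27] = ∠[4.4475 + j15.554] = 74.04°
∠T(j3.85) = 45.00° − 74.04° = -29.04°

-29 deg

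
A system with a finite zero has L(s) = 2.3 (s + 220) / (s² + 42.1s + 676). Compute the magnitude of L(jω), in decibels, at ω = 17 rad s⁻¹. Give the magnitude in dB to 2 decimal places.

|j17 + 220| = √(17² + 220²) = 220.7
|(j17)² + 42.1(j17) + 676| = |387 + j715.7| = 813.6
|L(j17)| = 2.3 × 220.7 / 813.6 = 0.62376
20 log₁₀(0.62376) = -4.100 dB

-4.10 dB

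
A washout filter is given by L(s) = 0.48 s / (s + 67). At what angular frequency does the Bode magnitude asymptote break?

The single real pole at s = −67 gives a corner at ω = 67 rad s⁻¹.

67 rad s⁻¹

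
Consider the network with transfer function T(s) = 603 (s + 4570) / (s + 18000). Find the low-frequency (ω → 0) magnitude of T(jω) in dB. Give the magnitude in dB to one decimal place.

43.7 dB

T(0) = 603 × 4570 / 18000 = 153.09
20 log₁₀(153.09) = 43.70 dB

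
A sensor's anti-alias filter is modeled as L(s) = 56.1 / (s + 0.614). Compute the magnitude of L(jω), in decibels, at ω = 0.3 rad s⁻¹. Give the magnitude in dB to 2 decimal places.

|j0.3 + 0.614| = √(0.3² + 0.614²) = 0.6834
|L(j0.3)| = 56.1 / 0.6834 = 82.093
20 log₁₀(82.093) = 38.286 dB

38.29 dB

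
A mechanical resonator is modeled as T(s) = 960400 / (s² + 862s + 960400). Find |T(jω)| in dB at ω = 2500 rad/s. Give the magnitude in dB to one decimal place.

-15.5 dB

|(j2500)² + 862(j2500) + 960400| = |-5.2896e+06 + j2.155e+06| = 5.712e+06
|T(j2500)| = 960400 / 5.712e+06 = 0.16815
20 log₁₀(0.16815) = -15.49 dB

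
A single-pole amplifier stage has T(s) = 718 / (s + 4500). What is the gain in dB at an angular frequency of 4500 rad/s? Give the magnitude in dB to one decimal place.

-19.0 dB

|j4500 + 4500| = √(4500² + 4500²) = 6364
|T(j4500)| = 718 / 6364 = 0.11282
20 log₁₀(0.11282) = -18.95 dB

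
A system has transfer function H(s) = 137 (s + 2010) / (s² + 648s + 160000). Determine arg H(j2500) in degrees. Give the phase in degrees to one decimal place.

∠(j2500 + 2010) = arctan(2500/2010) = 51.20°
∠[(j2500)² + 648(j2500) + 160000] = ∠[-6.09e+06 + j1.62e+06] = 165.10°
∠H(j2500) = 51.20° − 165.10° = -113.90°

-113.9°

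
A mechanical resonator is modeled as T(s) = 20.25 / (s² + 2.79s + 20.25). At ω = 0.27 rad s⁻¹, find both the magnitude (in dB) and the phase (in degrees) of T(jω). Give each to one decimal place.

|(j0.27)² + 2.79(j0.27) + 20.25| = |20.177 + j0.7533| = 20.19
|T(j0.27)| = 20.25 / 20.19 = 1.0029
20 log₁₀(1.0029) = 0.03 dB
∠[(j0.27)² + 2.79(j0.27) + 20.25] = ∠[20.177 + j0.7533] = 2.14°
∠T(j0.27) = −2.14° = -2.14°

|T| = 0.0 dB, ∠T = -2.1°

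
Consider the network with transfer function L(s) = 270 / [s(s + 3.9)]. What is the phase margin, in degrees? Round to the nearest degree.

14°

Gain crossover: |L(jω)| = 1 at ω ≈ 16.2 rad/s.
∠L(j16.2) = −90° − arctan(16.2/3.9) ≈ -166.47°
PM = 180° + (-166.47°) = 13.53°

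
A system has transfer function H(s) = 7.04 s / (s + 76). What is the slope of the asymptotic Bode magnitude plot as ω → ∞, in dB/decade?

0 dB/decade

With 1 zero and 1 pole, the high-frequency asymptotic slope is 20 × (1 − 1) = 0 dB/decade.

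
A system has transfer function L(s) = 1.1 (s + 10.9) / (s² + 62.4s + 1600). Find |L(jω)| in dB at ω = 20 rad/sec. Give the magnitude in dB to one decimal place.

|j20 + 10.9| = √(20² + 10.9²) = 22.78
|(j20)² + 62.4(j20) + 1600| = |1200 + j1248| = 1731
|L(j20)| = 1.1 × 22.78 / 1731 = 0.014472
20 log₁₀(0.014472) = -36.79 dB

-36.8 dB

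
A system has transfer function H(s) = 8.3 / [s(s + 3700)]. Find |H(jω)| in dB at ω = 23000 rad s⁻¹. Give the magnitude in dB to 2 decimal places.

|j23000 + 3700| = √(23000² + 3700²) = 2.33e+04
|j23000| = 2.3e+04
|H(j23000)| = 8.3 / (2.33e+04 × 2.3e+04) = 1.5491e-08
20 log₁₀(1.5491e-08) = -156.199 dB

-156.20 dB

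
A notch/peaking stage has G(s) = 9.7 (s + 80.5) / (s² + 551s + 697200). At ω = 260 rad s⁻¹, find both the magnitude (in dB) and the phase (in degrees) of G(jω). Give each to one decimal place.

|j260 + 80.5| = √(260² + 80.5²) = 272.2
|(j260)² + 551(j260) + 697200| = |6.296e+05 + j1.4326e+05| = 6.457e+05
|G(j260)| = 9.7 × 272.2 / 6.457e+05 = 0.0040888
20 log₁₀(0.0040888) = -47.77 dB
∠(j260 + 80.5) = arctan(260/80.5) = 72.80°
∠[(j260)² + 551(j260) + 697200] = ∠[6.296e+05 + j1.4326e+05] = 12.82°
∠G(j260) = 72.80° − 12.82° = 59.98°

|G| = -47.8 dB, ∠G = 60.0°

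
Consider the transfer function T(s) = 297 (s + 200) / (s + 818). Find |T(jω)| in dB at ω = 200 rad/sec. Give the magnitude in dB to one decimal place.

40.0 dB

|j200 + 200| = √(200² + 200²) = 282.8
|j200 + 818| = √(200² + 818²) = 842.1
|T(j200)| = 297 × 282.8 / 842.1 = 99.756
20 log₁₀(99.756) = 39.98 dB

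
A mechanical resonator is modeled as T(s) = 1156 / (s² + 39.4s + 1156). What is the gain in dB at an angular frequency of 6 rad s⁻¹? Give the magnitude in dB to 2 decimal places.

|(j6)² + 39.4(j6) + 1156| = |1120 + j236.4| = 1145
|T(j6)| = 1156 / 1145 = 1.0099
20 log₁₀(1.0099) = 0.085 dB

0.09 dB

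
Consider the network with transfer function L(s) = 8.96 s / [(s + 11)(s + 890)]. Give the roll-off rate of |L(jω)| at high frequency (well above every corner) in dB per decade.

-20 dB/decade

With 1 zero and 2 poles, the high-frequency asymptotic slope is 20 × (1 − 2) = -20 dB/decade.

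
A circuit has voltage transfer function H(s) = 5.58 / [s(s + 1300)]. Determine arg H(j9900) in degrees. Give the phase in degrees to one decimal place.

-172.5°

∠(j9900 + 1300) = arctan(9900/1300) = 82.52°
∠(j9900) = 90.00°
∠H(j9900) = − (82.52° + 90.00°) = -172.52°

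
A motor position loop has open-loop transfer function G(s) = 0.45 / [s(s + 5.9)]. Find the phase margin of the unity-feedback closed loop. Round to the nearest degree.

89°

Gain crossover: |G(jω)| = 1 at ω ≈ 0.0763 rad s⁻¹.
∠G(j0.0763) = −90° − arctan(0.0763/5.9) ≈ -90.74°
PM = 180° + (-90.74°) = 89.26°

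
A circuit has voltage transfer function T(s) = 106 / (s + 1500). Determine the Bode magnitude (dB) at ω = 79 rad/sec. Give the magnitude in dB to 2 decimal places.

-23.03 dB

|j79 + 1500| = √(79² + 1500²) = 1502
|T(j79)| = 106 / 1502 = 0.070569
20 log₁₀(0.070569) = -23.028 dB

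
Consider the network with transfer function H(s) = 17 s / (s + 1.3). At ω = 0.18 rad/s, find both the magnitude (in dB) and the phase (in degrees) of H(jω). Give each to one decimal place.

|H| = 7.4 dB, ∠H = 82.1°

|j0.18| = 0.18
|j0.18 + 1.3| = √(0.18² + 1.3²) = 1.312
|H(j0.18)| = 17 × 0.18 / 1.312 = 2.3316
20 log₁₀(2.3316) = 7.35 dB
∠(j0.18) = 90.00°
∠(j0.18 + 1.3) = arctan(0.18/1.3) = 7.88°
∠H(j0.18) = 90.00° − 7.88° = 82.12°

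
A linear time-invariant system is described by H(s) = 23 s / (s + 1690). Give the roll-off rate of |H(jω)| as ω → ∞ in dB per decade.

0 dB/decade

With 1 zero and 1 pole, the high-frequency asymptotic slope is 20 × (1 − 1) = 0 dB/decade.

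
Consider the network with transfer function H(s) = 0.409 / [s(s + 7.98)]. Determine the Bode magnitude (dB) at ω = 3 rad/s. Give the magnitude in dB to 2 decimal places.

|j3 + 7.98| = √(3² + 7.98²) = 8.525
|j3| = 3
|H(j3)| = 0.409 / (8.525 × 3) = 0.015992
20 log₁₀(0.015992) = -35.922 dB

-35.92 dB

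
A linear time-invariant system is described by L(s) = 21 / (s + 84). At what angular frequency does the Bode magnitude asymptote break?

84 rad/s

The single real pole at s = −84 gives a corner at ω = 84 rad/s.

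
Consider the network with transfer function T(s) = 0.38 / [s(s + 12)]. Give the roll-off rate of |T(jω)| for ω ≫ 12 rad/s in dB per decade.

-40 dB/decade

With 0 zeros and 2 poles, the high-frequency asymptotic slope is 20 × (0 − 2) = -40 dB/decade.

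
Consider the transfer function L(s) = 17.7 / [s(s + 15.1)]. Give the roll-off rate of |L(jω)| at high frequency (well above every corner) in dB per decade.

-40 dB/decade

With 0 zeros and 2 poles, the high-frequency asymptotic slope is 20 × (0 − 2) = -40 dB/decade.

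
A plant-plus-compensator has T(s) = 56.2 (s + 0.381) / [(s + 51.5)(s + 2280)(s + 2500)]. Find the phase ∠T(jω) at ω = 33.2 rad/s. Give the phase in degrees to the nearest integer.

∠(j33.2 + 0.381) = arctan(33.2/0.381) = 89.34°
∠(j33.2 + 51.5) = arctan(33.2/51.5) = 32.81°
∠(j33.2 + 2280) = arctan(33.2/2280) = 0.83°
∠(j33.2 + 2500) = arctan(33.2/2500) = 0.76°
∠T(j33.2) = 89.34° − (32.81° + 0.83° + 0.76°) = 54.94°

55°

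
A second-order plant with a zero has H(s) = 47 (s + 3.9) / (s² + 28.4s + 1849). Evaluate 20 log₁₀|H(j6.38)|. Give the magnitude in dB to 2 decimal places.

|j6.38 + 3.9| = √(6.38² + 3.9²) = 7.478
|(j6.38)² + 28.4(j6.38) + 1849| = |1808.3 + j181.19| = 1817
|H(j6.38)| = 47 × 7.478 / 1817 = 0.19338
20 log₁₀(0.19338) = -14.272 dB

-14.27 dB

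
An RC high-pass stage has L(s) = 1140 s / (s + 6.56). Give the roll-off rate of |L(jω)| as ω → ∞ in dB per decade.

With 1 zero and 1 pole, the high-frequency asymptotic slope is 20 × (1 − 1) = 0 dB/decade.

0 dB/decade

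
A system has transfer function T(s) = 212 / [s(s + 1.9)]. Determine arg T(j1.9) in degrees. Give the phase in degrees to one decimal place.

-135.0 deg

∠(j1.9 + 1.9) = arctan(1.9/1.9) = 45.00°
∠(j1.9) = 90.00°
∠T(j1.9) = − (45.00° + 90.00°) = -135.00°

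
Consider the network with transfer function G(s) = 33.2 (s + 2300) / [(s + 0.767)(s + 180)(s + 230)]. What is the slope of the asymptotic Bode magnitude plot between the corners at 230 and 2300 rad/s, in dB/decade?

In this band the factors already past their corner are: pole at 0.767, pole at 180, pole at 230; net slope = -60 dB/decade.

-60 dB/decade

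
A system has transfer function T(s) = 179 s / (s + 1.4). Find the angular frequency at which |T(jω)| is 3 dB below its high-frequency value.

1.4 rad s⁻¹

For a single-pole high-pass, the −3 dB point is at the pole: ω = 1.4 rad s⁻¹.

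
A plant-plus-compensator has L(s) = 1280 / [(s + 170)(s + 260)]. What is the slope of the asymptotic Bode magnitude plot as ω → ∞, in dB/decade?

With 0 zeros and 2 poles, the high-frequency asymptotic slope is 20 × (0 − 2) = -40 dB/decade.

-40 dB/decade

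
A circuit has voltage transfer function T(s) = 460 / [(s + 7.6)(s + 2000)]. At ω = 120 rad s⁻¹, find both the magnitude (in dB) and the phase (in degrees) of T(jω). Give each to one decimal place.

|j120 + 7.6| = √(120² + 7.6²) = 120.2
|j120 + 2000| = √(120² + 2000²) = 2004
|T(j120)| = 460 / (120.2 × 2004) = 0.0019094
20 log₁₀(0.0019094) = -54.38 dB
∠(j120 + 7.6) = arctan(120/7.6) = 86.38°
∠(j120 + 2000) = arctan(120/2000) = 3.43°
∠T(j120) = − (86.38° + 3.43°) = -89.81°

|T| = -54.4 dB, ∠T = -89.8°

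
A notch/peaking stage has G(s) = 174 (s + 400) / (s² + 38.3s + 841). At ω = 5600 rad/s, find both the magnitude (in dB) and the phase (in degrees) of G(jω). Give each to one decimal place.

|j5600 + 400| = √(5600² + 400²) = 5614
|(j5600)² + 38.3(j5600) + 841| = |-3.1359e+07 + j2.1448e+05| = 3.136e+07
|G(j5600)| = 174 × 5614 / 3.136e+07 = 0.031151
20 log₁₀(0.031151) = -30.13 dB
∠(j5600 + 400) = arctan(5600/400) = 85.91°
∠[(j5600)² + 38.3(j5600) + 841] = ∠[-3.1359e+07 + j2.1448e+05] = 179.61°
∠G(j5600) = 85.91° − 179.61° = -93.69°

|G| = -30.1 dB, ∠G = -93.7°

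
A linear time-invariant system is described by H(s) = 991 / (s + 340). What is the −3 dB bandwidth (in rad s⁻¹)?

For a single-pole low-pass, the −3 dB point is at the pole: ω = 340 rad s⁻¹.

340 rad s⁻¹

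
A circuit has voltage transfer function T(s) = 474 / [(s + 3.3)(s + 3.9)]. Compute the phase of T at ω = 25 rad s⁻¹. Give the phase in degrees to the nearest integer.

-164°

∠(j25 + 3.3) = arctan(25/3.3) = 82.48°
∠(j25 + 3.9) = arctan(25/3.9) = 81.13°
∠T(j25) = − (82.48° + 81.13°) = -163.61°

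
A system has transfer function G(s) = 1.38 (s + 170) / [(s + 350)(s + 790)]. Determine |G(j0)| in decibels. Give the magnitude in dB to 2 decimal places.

-61.43 dB

G(0) = 1.38 × 170 / (350 × 790) = 0.00084846
20 log₁₀(0.00084846) = -61.427 dB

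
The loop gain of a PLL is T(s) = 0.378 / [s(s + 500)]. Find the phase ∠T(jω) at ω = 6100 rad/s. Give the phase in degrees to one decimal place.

-175.3°

∠(j6100 + 500) = arctan(6100/500) = 85.31°
∠(j6100) = 90.00°
∠T(j6100) = − (85.31° + 90.00°) = -175.31°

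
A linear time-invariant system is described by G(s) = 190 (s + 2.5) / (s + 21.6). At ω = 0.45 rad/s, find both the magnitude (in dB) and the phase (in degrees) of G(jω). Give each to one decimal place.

|j0.45 + 2.5| = √(0.45² + 2.5²) = 2.54
|j0.45 + 21.6| = √(0.45² + 21.6²) = 21.6
|G(j0.45)| = 190 × 2.54 / 21.6 = 22.339
20 log₁₀(22.339) = 26.98 dB
∠(j0.45 + 2.5) = arctan(0.45/2.5) = 10.20°
∠(j0.45 + 21.6) = arctan(0.45/21.6) = 1.19°
∠G(j0.45) = 10.20° − 1.19° = 9.01°

|G| = 27.0 dB, ∠G = 9.0°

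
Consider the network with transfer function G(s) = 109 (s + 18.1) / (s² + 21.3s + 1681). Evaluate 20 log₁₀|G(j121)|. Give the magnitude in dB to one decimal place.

0.1 dB

|j121 + 18.1| = √(121² + 18.1²) = 122.3
|(j121)² + 21.3(j121) + 1681| = |-12960 + j2577.3| = 1.321e+04
|G(j121)| = 109 × 122.3 / 1.321e+04 = 1.0092
20 log₁₀(1.0092) = 0.08 dB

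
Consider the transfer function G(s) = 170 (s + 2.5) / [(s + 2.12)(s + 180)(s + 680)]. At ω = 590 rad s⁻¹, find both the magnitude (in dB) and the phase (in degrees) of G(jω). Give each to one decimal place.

|G| = -70.3 dB, ∠G = -114.0°

|j590 + 2.5| = √(590² + 2.5²) = 590
|j590 + 2.12| = √(590² + 2.12²) = 590
|j590 + 180| = √(590² + 180²) = 616.8
|j590 + 680| = √(590² + 680²) = 900.3
|G(j590)| = 170 × 590 / (590 × 616.8 × 900.3) = 0.00030612
20 log₁₀(0.00030612) = -70.28 dB
∠(j590 + 2.5) = arctan(590/2.5) = 89.76°
∠(j590 + 2.12) = arctan(590/2.12) = 89.79°
∠(j590 + 180) = arctan(590/180) = 73.03°
∠(j590 + 680) = arctan(590/680) = 40.95°
∠G(j590) = 89.76° − (89.79° + 73.03° + 40.95°) = -114.02°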